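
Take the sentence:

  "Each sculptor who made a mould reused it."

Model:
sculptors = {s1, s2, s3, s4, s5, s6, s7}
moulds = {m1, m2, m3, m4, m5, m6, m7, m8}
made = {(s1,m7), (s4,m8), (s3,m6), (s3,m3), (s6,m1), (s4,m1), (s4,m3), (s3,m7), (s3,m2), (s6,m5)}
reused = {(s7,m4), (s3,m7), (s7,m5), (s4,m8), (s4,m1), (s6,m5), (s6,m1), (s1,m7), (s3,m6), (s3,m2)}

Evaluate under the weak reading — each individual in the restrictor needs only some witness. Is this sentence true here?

"it" takes "a mould" as antecedent — a donkey pronoun bound across the clause boundary.
Weak reading: every sculptor s with some made-mould has at least one made-mould m such that reused(s,m).
Per sculptor: s1:✓  s3:✓  s4:✓  s6:✓
Every sculptor in the restrictor has a witness.

True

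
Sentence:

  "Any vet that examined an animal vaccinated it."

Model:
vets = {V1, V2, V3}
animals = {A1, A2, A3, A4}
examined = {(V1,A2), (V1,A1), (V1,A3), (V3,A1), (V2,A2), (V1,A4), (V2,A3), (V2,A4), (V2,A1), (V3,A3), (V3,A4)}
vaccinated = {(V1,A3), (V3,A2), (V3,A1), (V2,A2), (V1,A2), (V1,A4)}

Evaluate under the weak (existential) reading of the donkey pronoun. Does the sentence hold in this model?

"it" takes "an animal" as antecedent — a donkey pronoun bound across the clause boundary.
Weak reading: every vet v with some examined-animal has at least one examined-animal a such that vaccinated(v,a).
Per vet: V1:✓  V2:✓  V3:✓
Every vet in the restrictor has a witness.

True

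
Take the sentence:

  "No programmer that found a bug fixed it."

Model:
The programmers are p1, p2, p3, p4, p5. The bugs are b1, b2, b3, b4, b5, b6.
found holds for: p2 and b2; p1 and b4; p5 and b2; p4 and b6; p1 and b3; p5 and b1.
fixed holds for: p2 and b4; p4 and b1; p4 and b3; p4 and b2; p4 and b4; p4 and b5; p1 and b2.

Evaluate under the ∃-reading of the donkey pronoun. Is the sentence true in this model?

"it" takes "a bug" as antecedent — a donkey pronoun bound across the clause boundary.
Truth condition: for no (p,b) with found(p,b) does fixed(p,b) hold.
Restrictor pairs — does the scope hold? (p1,b3):fails  (p1,b4):fails  (p2,b2):fails  (p4,b6):fails  (p5,b1):fails  (p5,b2):fails
Scope holds for no restrictor pair, so the sentence is true.

True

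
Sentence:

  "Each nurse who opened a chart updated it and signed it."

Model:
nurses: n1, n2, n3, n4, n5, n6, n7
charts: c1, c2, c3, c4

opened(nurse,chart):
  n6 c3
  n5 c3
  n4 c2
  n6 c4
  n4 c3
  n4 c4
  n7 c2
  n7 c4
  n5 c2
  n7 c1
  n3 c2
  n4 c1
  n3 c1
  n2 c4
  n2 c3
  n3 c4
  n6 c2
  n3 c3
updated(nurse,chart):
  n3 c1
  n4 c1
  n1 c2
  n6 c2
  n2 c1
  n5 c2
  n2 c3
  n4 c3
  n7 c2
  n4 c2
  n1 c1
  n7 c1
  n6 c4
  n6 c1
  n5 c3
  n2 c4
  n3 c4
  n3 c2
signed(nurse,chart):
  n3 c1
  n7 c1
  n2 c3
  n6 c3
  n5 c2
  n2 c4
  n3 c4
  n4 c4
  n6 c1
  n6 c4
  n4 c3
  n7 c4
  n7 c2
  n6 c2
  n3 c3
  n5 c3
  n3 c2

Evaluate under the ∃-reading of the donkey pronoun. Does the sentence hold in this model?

"it" takes "a chart" as antecedent — a donkey pronoun bound across the clause boundary.
Weak reading: every nurse n with some opened-chart has at least one opened-chart c such that updated(n,c) ∧ signed(n,c).
Per nurse: n2:✓  n3:✓  n4:✓  n5:✓  n6:✓  n7:✓
Every nurse in the restrictor has a witness.

True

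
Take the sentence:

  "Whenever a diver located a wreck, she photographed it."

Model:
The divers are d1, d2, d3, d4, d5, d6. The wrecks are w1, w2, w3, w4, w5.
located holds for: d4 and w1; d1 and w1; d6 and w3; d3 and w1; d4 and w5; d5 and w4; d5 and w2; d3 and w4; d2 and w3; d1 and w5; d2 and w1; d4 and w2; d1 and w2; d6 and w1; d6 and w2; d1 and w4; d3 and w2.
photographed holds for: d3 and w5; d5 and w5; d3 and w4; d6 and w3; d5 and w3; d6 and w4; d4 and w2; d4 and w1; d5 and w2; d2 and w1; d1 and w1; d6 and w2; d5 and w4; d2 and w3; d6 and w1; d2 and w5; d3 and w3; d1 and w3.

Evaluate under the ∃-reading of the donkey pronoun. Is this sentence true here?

"it" takes "a wreck" as antecedent — a donkey pronoun bound across the clause boundary.
Weak reading: every diver d with some located-wreck has at least one located-wreck w such that photographed(d,w).
Per diver: d1:✓  d2:✓  d3:✓  d4:✓  d5:✓  d6:✓
Every diver in the restrictor has a witness.

True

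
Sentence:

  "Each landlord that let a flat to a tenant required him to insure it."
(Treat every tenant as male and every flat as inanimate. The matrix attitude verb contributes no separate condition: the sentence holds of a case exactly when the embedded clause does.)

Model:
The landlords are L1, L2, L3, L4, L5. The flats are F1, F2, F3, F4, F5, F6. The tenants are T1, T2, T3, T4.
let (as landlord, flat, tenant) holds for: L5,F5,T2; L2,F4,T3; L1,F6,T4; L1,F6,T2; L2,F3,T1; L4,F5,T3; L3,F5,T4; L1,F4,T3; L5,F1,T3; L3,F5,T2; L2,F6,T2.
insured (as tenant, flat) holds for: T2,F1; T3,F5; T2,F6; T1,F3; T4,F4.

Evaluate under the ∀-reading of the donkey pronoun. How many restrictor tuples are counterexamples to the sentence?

"him" takes "a tenant" as antecedent and "it" takes "a flat"; both are donkey pronouns co-varying with the restrictor.
Strong reading: for every (l,f,t) with let(l,f,t), insured(t,f).
Restrictor triples: (L1,F4,T3)→insured(T3,F4) ✗  (L1,F6,T2)→insured(T2,F6) ✓  (L1,F6,T4)→insured(T4,F6) ✗  (L2,F3,T1)→insured(T1,F3) ✓  (L2,F4,T3)→insured(T3,F4) ✗  (L2,F6,T2)→insured(T2,F6) ✓  (L3,F5,T2)→insured(T2,F5) ✗  (L3,F5,T4)→insured(T4,F5) ✗  (L4,F5,T3)→insured(T3,F5) ✓  (L5,F1,T3)→insured(T3,F1) ✗  (L5,F5,T2)→insured(T2,F5) ✗
Counterexamples (restrictor triples failing the scope): 7.

7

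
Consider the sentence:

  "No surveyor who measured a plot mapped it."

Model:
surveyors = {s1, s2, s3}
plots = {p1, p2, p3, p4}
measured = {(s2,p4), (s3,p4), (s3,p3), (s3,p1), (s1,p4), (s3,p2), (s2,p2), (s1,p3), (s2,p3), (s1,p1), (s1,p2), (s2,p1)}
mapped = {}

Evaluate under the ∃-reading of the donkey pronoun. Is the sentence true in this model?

True

"it" takes "a plot" as antecedent — a donkey pronoun bound across the clause boundary.
Truth condition: for no (s,p) with measured(s,p) does mapped(s,p) hold.
Restrictor pairs — does the scope hold? (s1,p1):fails  (s1,p2):fails  (s1,p3):fails  (s1,p4):fails  (s2,p1):fails  (s2,p2):fails  (s2,p3):fails  (s2,p4):fails  (s3,p1):fails  (s3,p2):fails  (s3,p3):fails  (s3,p4):fails
Scope holds for no restrictor pair, so the sentence is true.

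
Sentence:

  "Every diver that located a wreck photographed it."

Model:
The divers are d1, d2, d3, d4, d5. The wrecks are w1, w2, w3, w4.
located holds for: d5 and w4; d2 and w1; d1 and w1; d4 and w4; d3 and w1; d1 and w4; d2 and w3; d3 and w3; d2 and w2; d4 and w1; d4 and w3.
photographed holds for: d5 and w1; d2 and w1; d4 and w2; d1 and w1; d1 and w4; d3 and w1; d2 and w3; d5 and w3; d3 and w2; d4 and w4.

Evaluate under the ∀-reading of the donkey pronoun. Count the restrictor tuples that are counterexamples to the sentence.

"it" takes "a wreck" as antecedent — a donkey pronoun bound across the clause boundary.
Strong reading: for every (d,w) with located(d,w), photographed(d,w).
Restrictor pairs: (d1,w1) ✓  (d1,w4) ✓  (d2,w1) ✓  (d2,w2) ✗  (d2,w3) ✓  (d3,w1) ✓  (d3,w3) ✗  (d4,w1) ✗  (d4,w3) ✗  (d4,w4) ✓  (d5,w4) ✗
Counterexamples (restrictor pairs failing the scope): 5.

5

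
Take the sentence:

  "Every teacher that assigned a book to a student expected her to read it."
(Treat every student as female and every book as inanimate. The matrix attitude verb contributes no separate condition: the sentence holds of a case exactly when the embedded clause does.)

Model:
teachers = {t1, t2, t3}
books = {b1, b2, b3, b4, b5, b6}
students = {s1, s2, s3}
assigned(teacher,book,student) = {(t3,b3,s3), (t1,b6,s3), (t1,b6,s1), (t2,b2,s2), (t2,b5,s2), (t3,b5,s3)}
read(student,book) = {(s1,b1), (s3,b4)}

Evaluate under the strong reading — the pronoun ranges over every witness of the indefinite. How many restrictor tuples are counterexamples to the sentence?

6

"her" takes "a student" as antecedent and "it" takes "a book"; both are donkey pronouns co-varying with the restrictor.
Strong reading: for every (t,b,s) with assigned(t,b,s), read(s,b).
Restrictor triples: (t1,b6,s1)→read(s1,b6) ✗  (t1,b6,s3)→read(s3,b6) ✗  (t2,b2,s2)→read(s2,b2) ✗  (t2,b5,s2)→read(s2,b5) ✗  (t3,b3,s3)→read(s3,b3) ✗  (t3,b5,s3)→read(s3,b5) ✗
Counterexamples (restrictor triples failing the scope): 6.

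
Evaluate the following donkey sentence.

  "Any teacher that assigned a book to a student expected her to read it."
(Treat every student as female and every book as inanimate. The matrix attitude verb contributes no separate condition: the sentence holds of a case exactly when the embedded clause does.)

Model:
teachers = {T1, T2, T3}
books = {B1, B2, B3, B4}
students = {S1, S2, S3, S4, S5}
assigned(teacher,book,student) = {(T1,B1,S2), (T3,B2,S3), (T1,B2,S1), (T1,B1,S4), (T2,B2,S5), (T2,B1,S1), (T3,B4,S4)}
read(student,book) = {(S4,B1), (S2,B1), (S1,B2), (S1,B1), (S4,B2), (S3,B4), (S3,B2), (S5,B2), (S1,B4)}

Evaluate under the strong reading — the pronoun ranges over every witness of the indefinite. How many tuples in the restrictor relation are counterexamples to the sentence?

1

"her" takes "a student" as antecedent and "it" takes "a book"; both are donkey pronouns co-varying with the restrictor.
Strong reading: for every (t,b,s) with assigned(t,b,s), read(s,b).
Restrictor triples: (T1,B1,S2)→read(S2,B1) ✓  (T1,B1,S4)→read(S4,B1) ✓  (T1,B2,S1)→read(S1,B2) ✓  (T2,B1,S1)→read(S1,B1) ✓  (T2,B2,S5)→read(S5,B2) ✓  (T3,B2,S3)→read(S3,B2) ✓  (T3,B4,S4)→read(S4,B4) ✗
Counterexamples (restrictor triples failing the scope): 1.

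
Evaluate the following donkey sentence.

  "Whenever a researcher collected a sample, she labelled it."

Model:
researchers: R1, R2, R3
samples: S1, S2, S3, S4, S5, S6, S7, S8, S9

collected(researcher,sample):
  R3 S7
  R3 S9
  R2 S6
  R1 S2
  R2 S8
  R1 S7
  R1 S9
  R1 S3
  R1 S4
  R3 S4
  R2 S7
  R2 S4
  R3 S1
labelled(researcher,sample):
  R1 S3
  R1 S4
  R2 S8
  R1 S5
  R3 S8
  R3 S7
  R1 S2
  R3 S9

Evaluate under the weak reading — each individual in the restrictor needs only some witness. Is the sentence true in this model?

"it" takes "a sample" as antecedent — a donkey pronoun bound across the clause boundary.
Weak reading: every researcher r with some collected-sample has at least one collected-sample s such that labelled(r,s).
Per researcher: R1:✓  R2:✓  R3:✓
Every researcher in the restrictor has a witness.

True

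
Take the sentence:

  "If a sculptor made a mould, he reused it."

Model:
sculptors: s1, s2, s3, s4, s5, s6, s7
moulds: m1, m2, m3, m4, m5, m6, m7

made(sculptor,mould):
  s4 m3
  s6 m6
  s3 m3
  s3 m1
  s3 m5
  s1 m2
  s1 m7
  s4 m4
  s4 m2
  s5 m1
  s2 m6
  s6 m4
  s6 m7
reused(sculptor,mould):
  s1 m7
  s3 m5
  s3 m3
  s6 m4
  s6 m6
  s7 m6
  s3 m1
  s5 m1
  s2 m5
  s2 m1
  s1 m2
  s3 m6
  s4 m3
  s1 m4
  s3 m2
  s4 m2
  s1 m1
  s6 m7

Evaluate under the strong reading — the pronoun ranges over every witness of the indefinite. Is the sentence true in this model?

"it" takes "a mould" as antecedent — a donkey pronoun bound across the clause boundary.
Strong reading: for every (s,m) with made(s,m), reused(s,m).
Restrictor pairs: (s1,m2) ✓  (s1,m7) ✓  (s2,m6) ✗  (s3,m1) ✓  (s3,m3) ✓  (s3,m5) ✓  (s4,m2) ✓  (s4,m3) ✓  (s4,m4) ✗  (s5,m1) ✓  (s6,m4) ✓  (s6,m6) ✓  (s6,m7) ✓
Counterexample: (s2,m6) is in made but fails the scope.

False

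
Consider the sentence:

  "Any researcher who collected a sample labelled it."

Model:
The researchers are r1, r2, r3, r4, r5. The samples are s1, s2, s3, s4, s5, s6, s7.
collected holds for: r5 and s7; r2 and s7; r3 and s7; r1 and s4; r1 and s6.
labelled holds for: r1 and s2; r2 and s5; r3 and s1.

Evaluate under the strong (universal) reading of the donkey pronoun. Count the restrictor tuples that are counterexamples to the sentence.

"it" takes "a sample" as antecedent — a donkey pronoun bound across the clause boundary.
Strong reading: for every (r,s) with collected(r,s), labelled(r,s).
Restrictor pairs: (r1,s4) ✗  (r1,s6) ✗  (r2,s7) ✗  (r3,s7) ✗  (r5,s7) ✗
Counterexamples (restrictor pairs failing the scope): 5.

5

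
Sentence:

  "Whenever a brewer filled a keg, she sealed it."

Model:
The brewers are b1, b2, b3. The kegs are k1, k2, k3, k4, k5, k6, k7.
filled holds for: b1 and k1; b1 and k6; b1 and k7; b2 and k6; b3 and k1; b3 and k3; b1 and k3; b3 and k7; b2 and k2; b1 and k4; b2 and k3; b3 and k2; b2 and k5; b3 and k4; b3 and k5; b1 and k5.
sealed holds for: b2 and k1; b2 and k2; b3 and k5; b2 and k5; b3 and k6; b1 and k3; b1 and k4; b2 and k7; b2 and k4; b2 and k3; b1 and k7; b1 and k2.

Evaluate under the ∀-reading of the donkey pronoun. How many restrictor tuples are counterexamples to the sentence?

9

"it" takes "a keg" as antecedent — a donkey pronoun bound across the clause boundary.
Strong reading: for every (b,k) with filled(b,k), sealed(b,k).
Restrictor pairs: (b1,k1) ✗  (b1,k3) ✓  (b1,k4) ✓  (b1,k5) ✗  (b1,k6) ✗  (b1,k7) ✓  (b2,k2) ✓  (b2,k3) ✓  (b2,k5) ✓  (b2,k6) ✗  (b3,k1) ✗  (b3,k2) ✗  (b3,k3) ✗  (b3,k4) ✗  (b3,k5) ✓  (b3,k7) ✗
Counterexamples (restrictor pairs failing the scope): 9.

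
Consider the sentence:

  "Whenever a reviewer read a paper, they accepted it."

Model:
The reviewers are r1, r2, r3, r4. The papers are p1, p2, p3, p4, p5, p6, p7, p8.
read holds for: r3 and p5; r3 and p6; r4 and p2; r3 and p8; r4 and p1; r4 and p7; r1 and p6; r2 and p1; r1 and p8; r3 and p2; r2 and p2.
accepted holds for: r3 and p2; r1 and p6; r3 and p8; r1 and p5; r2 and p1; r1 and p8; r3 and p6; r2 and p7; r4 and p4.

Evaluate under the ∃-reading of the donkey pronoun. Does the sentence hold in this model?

False

"it" takes "a paper" as antecedent — a donkey pronoun bound across the clause boundary.
Weak reading: every reviewer r with some read-paper has at least one read-paper p such that accepted(r,p).
Per reviewer: r1:✓  r2:✓  r3:✓  r4:✗
r4 has no witness among its read-papers.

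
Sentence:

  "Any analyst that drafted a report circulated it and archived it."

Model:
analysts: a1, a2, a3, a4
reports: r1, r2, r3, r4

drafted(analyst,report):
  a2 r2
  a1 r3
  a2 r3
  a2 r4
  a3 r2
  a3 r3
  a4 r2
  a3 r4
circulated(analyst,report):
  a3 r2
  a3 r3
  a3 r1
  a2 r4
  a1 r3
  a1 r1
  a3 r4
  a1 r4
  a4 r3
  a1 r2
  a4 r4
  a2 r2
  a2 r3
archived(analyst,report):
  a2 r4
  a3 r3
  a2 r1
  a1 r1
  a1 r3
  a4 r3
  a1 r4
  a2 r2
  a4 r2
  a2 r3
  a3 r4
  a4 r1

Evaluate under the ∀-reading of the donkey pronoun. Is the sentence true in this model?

False

"it" takes "a report" as antecedent — a donkey pronoun bound across the clause boundary.
Strong reading: for every (a,r) with drafted(a,r), circulated(a,r) ∧ archived(a,r).
Restrictor pairs: (a1,r3) ✓  (a2,r2) ✓  (a2,r3) ✓  (a2,r4) ✓  (a3,r2) ✗  (a3,r3) ✓  (a3,r4) ✓  (a4,r2) ✗
Counterexample: (a3,r2) is in drafted but fails the scope.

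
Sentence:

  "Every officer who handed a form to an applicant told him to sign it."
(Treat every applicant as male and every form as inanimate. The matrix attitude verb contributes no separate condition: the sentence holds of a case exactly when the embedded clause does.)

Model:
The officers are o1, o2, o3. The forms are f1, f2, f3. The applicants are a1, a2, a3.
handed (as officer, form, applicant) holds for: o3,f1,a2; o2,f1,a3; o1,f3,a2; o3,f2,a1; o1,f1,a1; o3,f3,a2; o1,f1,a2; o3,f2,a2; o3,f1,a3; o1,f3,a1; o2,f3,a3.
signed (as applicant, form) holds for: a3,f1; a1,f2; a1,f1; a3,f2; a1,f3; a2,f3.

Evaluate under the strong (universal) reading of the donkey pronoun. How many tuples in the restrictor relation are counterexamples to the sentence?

4

"him" takes "an applicant" as antecedent and "it" takes "a form"; both are donkey pronouns co-varying with the restrictor.
Strong reading: for every (o,f,a) with handed(o,f,a), signed(a,f).
Restrictor triples: (o1,f1,a1)→signed(a1,f1) ✓  (o1,f1,a2)→signed(a2,f1) ✗  (o1,f3,a1)→signed(a1,f3) ✓  (o1,f3,a2)→signed(a2,f3) ✓  (o2,f1,a3)→signed(a3,f1) ✓  (o2,f3,a3)→signed(a3,f3) ✗  (o3,f1,a2)→signed(a2,f1) ✗  (o3,f1,a3)→signed(a3,f1) ✓  (o3,f2,a1)→signed(a1,f2) ✓  (o3,f2,a2)→signed(a2,f2) ✗  (o3,f3,a2)→signed(a2,f3) ✓
Counterexamples (restrictor triples failing the scope): 4.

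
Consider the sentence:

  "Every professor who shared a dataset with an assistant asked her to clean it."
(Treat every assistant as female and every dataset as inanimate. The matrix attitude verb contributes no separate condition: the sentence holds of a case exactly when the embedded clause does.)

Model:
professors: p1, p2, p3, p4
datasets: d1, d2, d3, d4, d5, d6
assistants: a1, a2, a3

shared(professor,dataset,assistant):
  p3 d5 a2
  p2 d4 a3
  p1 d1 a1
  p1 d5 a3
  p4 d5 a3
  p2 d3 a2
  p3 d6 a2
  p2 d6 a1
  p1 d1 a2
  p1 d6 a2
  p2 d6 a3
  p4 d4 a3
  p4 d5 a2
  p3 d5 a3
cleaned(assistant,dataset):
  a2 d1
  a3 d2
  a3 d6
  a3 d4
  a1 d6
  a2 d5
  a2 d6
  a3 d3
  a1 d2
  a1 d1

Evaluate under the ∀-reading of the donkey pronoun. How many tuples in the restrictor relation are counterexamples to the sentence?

4

"her" takes "an assistant" as antecedent and "it" takes "a dataset"; both are donkey pronouns co-varying with the restrictor.
Strong reading: for every (p,d,a) with shared(p,d,a), cleaned(a,d).
Restrictor triples: (p1,d1,a1)→cleaned(a1,d1) ✓  (p1,d1,a2)→cleaned(a2,d1) ✓  (p1,d5,a3)→cleaned(a3,d5) ✗  (p1,d6,a2)→cleaned(a2,d6) ✓  (p2,d3,a2)→cleaned(a2,d3) ✗  (p2,d4,a3)→cleaned(a3,d4) ✓  (p2,d6,a1)→cleaned(a1,d6) ✓  (p2,d6,a3)→cleaned(a3,d6) ✓  (p3,d5,a2)→cleaned(a2,d5) ✓  (p3,d5,a3)→cleaned(a3,d5) ✗  (p3,d6,a2)→cleaned(a2,d6) ✓  (p4,d4,a3)→cleaned(a3,d4) ✓  (p4,d5,a2)→cleaned(a2,d5) ✓  (p4,d5,a3)→cleaned(a3,d5) ✗
Counterexamples (restrictor triples failing the scope): 4.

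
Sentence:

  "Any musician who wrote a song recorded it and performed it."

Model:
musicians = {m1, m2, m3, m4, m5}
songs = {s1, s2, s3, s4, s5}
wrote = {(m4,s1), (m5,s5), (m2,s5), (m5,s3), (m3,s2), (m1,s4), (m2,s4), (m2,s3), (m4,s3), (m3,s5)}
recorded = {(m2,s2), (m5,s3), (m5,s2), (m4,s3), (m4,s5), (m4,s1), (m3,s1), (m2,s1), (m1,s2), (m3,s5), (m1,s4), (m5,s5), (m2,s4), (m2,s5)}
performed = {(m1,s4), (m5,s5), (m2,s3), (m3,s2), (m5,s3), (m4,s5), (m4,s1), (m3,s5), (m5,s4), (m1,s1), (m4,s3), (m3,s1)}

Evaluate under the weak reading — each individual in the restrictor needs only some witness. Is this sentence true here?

False

"it" takes "a song" as antecedent — a donkey pronoun bound across the clause boundary.
Weak reading: every musician m with some wrote-song has at least one wrote-song s such that recorded(m,s) ∧ performed(m,s).
Per musician: m1:✓  m2:✗  m3:✓  m4:✓  m5:✓
m2 has no witness among its wrote-songs.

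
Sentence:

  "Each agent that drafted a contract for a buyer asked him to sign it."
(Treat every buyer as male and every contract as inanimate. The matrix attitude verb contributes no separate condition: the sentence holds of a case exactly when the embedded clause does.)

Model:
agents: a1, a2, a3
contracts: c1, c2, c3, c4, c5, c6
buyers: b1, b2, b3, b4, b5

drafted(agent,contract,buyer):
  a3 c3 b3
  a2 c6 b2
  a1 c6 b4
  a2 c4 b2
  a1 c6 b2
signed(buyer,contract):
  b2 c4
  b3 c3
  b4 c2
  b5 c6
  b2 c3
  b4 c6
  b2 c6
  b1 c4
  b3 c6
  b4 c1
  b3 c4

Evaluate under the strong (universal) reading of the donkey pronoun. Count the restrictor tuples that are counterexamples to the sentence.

0

"him" takes "a buyer" as antecedent and "it" takes "a contract"; both are donkey pronouns co-varying with the restrictor.
Strong reading: for every (a,c,b) with drafted(a,c,b), signed(b,c).
Restrictor triples: (a1,c6,b2)→signed(b2,c6) ✓  (a1,c6,b4)→signed(b4,c6) ✓  (a2,c4,b2)→signed(b2,c4) ✓  (a2,c6,b2)→signed(b2,c6) ✓  (a3,c3,b3)→signed(b3,c3) ✓
Counterexamples (restrictor triples failing the scope): 0.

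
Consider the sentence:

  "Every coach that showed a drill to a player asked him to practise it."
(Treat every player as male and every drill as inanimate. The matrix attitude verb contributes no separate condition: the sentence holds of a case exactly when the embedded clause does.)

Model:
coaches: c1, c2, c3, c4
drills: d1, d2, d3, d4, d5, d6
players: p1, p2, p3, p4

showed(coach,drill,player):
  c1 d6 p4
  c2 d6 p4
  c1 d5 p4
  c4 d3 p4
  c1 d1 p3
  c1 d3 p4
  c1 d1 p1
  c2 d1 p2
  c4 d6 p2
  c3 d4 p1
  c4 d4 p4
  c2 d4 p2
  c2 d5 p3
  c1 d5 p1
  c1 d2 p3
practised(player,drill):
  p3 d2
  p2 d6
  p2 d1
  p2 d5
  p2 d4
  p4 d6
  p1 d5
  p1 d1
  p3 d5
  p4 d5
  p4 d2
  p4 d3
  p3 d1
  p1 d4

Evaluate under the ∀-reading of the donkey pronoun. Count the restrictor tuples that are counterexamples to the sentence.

"him" takes "a player" as antecedent and "it" takes "a drill"; both are donkey pronouns co-varying with the restrictor.
Strong reading: for every (c,d,p) with showed(c,d,p), practised(p,d).
Restrictor triples: (c1,d1,p1)→practised(p1,d1) ✓  (c1,d1,p3)→practised(p3,d1) ✓  (c1,d2,p3)→practised(p3,d2) ✓  (c1,d3,p4)→practised(p4,d3) ✓  (c1,d5,p1)→practised(p1,d5) ✓  (c1,d5,p4)→practised(p4,d5) ✓  (c1,d6,p4)→practised(p4,d6) ✓  (c2,d1,p2)→practised(p2,d1) ✓  (c2,d4,p2)→practised(p2,d4) ✓  (c2,d5,p3)→practised(p3,d5) ✓  (c2,d6,p4)→practised(p4,d6) ✓  (c3,d4,p1)→practised(p1,d4) ✓  (c4,d3,p4)→practised(p4,d3) ✓  (c4,d4,p4)→practised(p4,d4) ✗  (c4,d6,p2)→practised(p2,d6) ✓
Counterexamples (restrictor triples failing the scope): 1.

1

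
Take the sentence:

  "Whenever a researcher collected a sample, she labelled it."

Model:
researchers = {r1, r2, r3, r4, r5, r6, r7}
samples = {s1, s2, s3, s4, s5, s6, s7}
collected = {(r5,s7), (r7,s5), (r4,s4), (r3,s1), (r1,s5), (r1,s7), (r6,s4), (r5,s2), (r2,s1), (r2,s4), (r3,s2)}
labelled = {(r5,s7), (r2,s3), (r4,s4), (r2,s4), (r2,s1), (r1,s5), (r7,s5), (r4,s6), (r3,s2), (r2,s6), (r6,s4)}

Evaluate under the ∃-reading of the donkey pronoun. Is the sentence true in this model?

"it" takes "a sample" as antecedent — a donkey pronoun bound across the clause boundary.
Weak reading: every researcher r with some collected-sample has at least one collected-sample s such that labelled(r,s).
Per researcher: r1:✓  r2:✓  r3:✓  r4:✓  r5:✓  r6:✓  r7:✓
Every researcher in the restrictor has a witness.

True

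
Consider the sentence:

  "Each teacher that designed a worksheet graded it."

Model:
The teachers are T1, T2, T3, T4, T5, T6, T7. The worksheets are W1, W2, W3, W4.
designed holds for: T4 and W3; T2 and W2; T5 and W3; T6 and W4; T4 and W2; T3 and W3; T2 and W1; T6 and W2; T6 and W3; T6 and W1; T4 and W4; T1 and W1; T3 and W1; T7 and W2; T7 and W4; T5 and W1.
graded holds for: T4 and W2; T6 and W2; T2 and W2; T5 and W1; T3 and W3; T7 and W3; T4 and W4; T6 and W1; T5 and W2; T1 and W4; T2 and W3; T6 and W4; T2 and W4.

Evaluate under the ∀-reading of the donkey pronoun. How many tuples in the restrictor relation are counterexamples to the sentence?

8

"it" takes "a worksheet" as antecedent — a donkey pronoun bound across the clause boundary.
Strong reading: for every (t,w) with designed(t,w), graded(t,w).
Restrictor pairs: (T1,W1) ✗  (T2,W1) ✗  (T2,W2) ✓  (T3,W1) ✗  (T3,W3) ✓  (T4,W2) ✓  (T4,W3) ✗  (T4,W4) ✓  (T5,W1) ✓  (T5,W3) ✗  (T6,W1) ✓  (T6,W2) ✓  (T6,W3) ✗  (T6,W4) ✓  (T7,W2) ✗  (T7,W4) ✗
Counterexamples (restrictor pairs failing the scope): 8.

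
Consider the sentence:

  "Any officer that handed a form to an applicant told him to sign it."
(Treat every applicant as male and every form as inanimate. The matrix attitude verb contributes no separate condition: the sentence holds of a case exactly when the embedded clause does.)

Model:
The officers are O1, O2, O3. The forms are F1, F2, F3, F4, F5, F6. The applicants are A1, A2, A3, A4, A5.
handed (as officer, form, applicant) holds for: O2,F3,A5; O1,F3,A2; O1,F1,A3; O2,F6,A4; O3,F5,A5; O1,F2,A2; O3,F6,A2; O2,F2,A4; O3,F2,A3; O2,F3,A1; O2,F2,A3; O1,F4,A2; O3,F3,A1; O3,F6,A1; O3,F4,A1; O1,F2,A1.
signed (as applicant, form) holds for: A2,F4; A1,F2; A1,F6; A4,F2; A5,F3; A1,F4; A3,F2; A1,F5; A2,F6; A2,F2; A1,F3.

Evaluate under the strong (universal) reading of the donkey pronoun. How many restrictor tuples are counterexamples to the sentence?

4

"him" takes "an applicant" as antecedent and "it" takes "a form"; both are donkey pronouns co-varying with the restrictor.
Strong reading: for every (o,f,a) with handed(o,f,a), signed(a,f).
Restrictor triples: (O1,F1,A3)→signed(A3,F1) ✗  (O1,F2,A1)→signed(A1,F2) ✓  (O1,F2,A2)→signed(A2,F2) ✓  (O1,F3,A2)→signed(A2,F3) ✗  (O1,F4,A2)→signed(A2,F4) ✓  (O2,F2,A3)→signed(A3,F2) ✓  (O2,F2,A4)→signed(A4,F2) ✓  (O2,F3,A1)→signed(A1,F3) ✓  (O2,F3,A5)→signed(A5,F3) ✓  (O2,F6,A4)→signed(A4,F6) ✗  (O3,F2,A3)→signed(A3,F2) ✓  (O3,F3,A1)→signed(A1,F3) ✓  (O3,F4,A1)→signed(A1,F4) ✓  (O3,F5,A5)→signed(A5,F5) ✗  (O3,F6,A1)→signed(A1,F6) ✓  (O3,F6,A2)→signed(A2,F6) ✓
Counterexamples (restrictor triples failing the scope): 4.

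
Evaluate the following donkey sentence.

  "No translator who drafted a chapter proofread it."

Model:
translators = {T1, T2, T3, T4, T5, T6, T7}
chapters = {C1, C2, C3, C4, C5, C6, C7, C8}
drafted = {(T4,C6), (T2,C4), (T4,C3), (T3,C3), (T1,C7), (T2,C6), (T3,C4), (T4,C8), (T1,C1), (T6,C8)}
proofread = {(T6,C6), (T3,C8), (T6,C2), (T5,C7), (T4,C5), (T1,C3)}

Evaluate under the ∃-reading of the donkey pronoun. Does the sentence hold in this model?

True

"it" takes "a chapter" as antecedent — a donkey pronoun bound across the clause boundary.
Truth condition: for no (t,c) with drafted(t,c) does proofread(t,c) hold.
Restrictor pairs — does the scope hold? (T1,C1):fails  (T1,C7):fails  (T2,C4):fails  (T2,C6):fails  (T3,C3):fails  (T3,C4):fails  (T4,C3):fails  (T4,C6):fails  (T4,C8):fails  (T6,C8):fails
Scope holds for no restrictor pair, so the sentence is true.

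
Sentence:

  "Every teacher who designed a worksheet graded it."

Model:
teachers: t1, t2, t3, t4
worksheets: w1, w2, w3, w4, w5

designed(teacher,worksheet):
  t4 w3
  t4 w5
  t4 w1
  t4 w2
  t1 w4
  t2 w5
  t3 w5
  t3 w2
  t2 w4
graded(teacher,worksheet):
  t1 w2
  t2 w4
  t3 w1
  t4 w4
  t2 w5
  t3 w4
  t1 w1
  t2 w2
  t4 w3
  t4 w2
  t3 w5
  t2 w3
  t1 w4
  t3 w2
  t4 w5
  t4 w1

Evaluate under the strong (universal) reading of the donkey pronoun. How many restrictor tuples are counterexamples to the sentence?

"it" takes "a worksheet" as antecedent — a donkey pronoun bound across the clause boundary.
Strong reading: for every (t,w) with designed(t,w), graded(t,w).
Restrictor pairs: (t1,w4) ✓  (t2,w4) ✓  (t2,w5) ✓  (t3,w2) ✓  (t3,w5) ✓  (t4,w1) ✓  (t4,w2) ✓  (t4,w3) ✓  (t4,w5) ✓
Counterexamples (restrictor pairs failing the scope): 0.

0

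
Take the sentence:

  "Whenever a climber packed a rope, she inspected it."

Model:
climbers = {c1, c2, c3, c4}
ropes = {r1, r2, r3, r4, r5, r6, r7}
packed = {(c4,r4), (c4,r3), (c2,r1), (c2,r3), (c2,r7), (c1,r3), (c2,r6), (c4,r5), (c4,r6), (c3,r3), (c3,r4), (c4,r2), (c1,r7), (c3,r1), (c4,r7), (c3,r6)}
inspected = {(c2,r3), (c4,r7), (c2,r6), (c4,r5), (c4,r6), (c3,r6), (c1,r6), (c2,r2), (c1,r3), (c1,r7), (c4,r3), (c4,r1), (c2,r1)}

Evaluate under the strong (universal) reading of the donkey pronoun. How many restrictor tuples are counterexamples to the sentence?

6

"it" takes "a rope" as antecedent — a donkey pronoun bound across the clause boundary.
Strong reading: for every (c,r) with packed(c,r), inspected(c,r).
Restrictor pairs: (c1,r3) ✓  (c1,r7) ✓  (c2,r1) ✓  (c2,r3) ✓  (c2,r6) ✓  (c2,r7) ✗  (c3,r1) ✗  (c3,r3) ✗  (c3,r4) ✗  (c3,r6) ✓  (c4,r2) ✗  (c4,r3) ✓  (c4,r4) ✗  (c4,r5) ✓  (c4,r6) ✓  (c4,r7) ✓
Counterexamples (restrictor pairs failing the scope): 6.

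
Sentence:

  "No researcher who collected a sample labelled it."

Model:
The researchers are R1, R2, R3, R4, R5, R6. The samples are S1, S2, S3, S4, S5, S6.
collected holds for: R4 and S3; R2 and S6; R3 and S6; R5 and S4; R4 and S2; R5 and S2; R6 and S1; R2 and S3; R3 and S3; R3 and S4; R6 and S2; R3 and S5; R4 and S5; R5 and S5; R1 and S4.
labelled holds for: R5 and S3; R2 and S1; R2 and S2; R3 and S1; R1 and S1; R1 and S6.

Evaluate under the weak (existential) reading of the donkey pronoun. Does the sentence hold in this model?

"it" takes "a sample" as antecedent — a donkey pronoun bound across the clause boundary.
Truth condition: for no (r,s) with collected(r,s) does labelled(r,s) hold.
Restrictor pairs — does the scope hold? (R1,S4):fails  (R2,S3):fails  (R2,S6):fails  (R3,S3):fails  (R3,S4):fails  (R3,S5):fails  (R3,S6):fails  (R4,S2):fails  (R4,S3):fails  (R4,S5):fails  (R5,S2):fails  (R5,S4):fails  (R5,S5):fails  (R6,S1):fails  (R6,S2):fails
Scope holds for no restrictor pair, so the sentence is true.

True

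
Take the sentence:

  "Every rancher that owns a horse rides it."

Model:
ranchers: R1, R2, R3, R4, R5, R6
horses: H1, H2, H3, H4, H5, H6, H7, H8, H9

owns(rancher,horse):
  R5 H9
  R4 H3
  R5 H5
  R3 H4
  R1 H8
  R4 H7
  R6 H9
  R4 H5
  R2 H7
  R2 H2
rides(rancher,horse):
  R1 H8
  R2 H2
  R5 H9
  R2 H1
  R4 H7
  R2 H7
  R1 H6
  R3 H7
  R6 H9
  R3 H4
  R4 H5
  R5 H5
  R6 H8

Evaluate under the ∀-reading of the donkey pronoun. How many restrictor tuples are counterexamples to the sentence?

"it" takes "a horse" as antecedent — a donkey pronoun bound across the clause boundary.
Strong reading: for every (r,h) with owns(r,h), rides(r,h).
Restrictor pairs: (R1,H8) ✓  (R2,H2) ✓  (R2,H7) ✓  (R3,H4) ✓  (R4,H3) ✗  (R4,H5) ✓  (R4,H7) ✓  (R5,H5) ✓  (R5,H9) ✓  (R6,H9) ✓
Counterexamples (restrictor pairs failing the scope): 1.

1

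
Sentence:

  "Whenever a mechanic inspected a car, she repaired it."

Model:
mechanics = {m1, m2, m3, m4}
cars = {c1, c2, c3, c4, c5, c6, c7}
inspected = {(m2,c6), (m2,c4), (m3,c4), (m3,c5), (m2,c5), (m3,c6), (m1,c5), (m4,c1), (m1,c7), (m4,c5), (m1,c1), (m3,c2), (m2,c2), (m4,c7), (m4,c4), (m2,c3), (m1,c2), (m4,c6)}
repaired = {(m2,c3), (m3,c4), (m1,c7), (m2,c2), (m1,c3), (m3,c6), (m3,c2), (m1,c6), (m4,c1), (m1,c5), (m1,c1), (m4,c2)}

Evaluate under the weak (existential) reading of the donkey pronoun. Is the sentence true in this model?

True

"it" takes "a car" as antecedent — a donkey pronoun bound across the clause boundary.
Weak reading: every mechanic m with some inspected-car has at least one inspected-car c such that repaired(m,c).
Per mechanic: m1:✓  m2:✓  m3:✓  m4:✓
Every mechanic in the restrictor has a witness.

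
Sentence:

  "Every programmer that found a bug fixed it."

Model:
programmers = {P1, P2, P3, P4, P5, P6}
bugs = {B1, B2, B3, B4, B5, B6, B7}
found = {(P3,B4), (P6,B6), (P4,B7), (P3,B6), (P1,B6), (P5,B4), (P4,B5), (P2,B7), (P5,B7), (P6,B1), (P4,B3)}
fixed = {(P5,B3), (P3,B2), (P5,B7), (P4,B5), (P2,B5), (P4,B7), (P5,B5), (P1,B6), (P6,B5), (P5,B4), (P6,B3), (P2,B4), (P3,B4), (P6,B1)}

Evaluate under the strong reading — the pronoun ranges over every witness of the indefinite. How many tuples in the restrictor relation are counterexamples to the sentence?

4

"it" takes "a bug" as antecedent — a donkey pronoun bound across the clause boundary.
Strong reading: for every (p,b) with found(p,b), fixed(p,b).
Restrictor pairs: (P1,B6) ✓  (P2,B7) ✗  (P3,B4) ✓  (P3,B6) ✗  (P4,B3) ✗  (P4,B5) ✓  (P4,B7) ✓  (P5,B4) ✓  (P5,B7) ✓  (P6,B1) ✓  (P6,B6) ✗
Counterexamples (restrictor pairs failing the scope): 4.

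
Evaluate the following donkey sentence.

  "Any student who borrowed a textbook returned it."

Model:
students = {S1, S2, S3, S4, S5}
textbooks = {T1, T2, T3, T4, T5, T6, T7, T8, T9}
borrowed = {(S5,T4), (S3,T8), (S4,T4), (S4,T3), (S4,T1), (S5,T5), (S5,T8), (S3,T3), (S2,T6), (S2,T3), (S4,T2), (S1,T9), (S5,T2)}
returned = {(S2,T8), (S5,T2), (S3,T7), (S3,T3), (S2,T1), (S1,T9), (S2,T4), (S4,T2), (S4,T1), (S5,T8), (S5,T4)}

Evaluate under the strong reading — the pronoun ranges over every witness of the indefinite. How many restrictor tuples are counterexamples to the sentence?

6

"it" takes "a textbook" as antecedent — a donkey pronoun bound across the clause boundary.
Strong reading: for every (s,t) with borrowed(s,t), returned(s,t).
Restrictor pairs: (S1,T9) ✓  (S2,T3) ✗  (S2,T6) ✗  (S3,T3) ✓  (S3,T8) ✗  (S4,T1) ✓  (S4,T2) ✓  (S4,T3) ✗  (S4,T4) ✗  (S5,T2) ✓  (S5,T4) ✓  (S5,T5) ✗  (S5,T8) ✓
Counterexamples (restrictor pairs failing the scope): 6.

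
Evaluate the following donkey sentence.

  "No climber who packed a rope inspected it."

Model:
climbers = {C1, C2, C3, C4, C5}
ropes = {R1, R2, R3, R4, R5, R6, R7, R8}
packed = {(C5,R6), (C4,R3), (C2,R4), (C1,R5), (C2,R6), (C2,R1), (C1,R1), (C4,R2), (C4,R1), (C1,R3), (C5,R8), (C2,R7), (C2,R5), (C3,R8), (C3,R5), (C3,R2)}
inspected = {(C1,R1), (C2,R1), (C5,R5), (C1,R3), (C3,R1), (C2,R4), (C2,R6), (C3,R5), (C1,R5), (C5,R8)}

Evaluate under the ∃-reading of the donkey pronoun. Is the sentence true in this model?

"it" takes "a rope" as antecedent — a donkey pronoun bound across the clause boundary.
Truth condition: for no (c,r) with packed(c,r) does inspected(c,r) hold.
Restrictor pairs — does the scope hold? (C1,R1):holds  (C1,R3):holds  (C1,R5):holds  (C2,R1):holds  (C2,R4):holds  (C2,R5):fails  (C2,R6):holds  (C2,R7):fails  (C3,R2):fails  (C3,R5):holds  (C3,R8):fails  (C4,R1):fails  (C4,R2):fails  (C4,R3):fails  (C5,R6):fails  (C5,R8):holds
Scope holds for 8 pair(s), so the sentence is false.

False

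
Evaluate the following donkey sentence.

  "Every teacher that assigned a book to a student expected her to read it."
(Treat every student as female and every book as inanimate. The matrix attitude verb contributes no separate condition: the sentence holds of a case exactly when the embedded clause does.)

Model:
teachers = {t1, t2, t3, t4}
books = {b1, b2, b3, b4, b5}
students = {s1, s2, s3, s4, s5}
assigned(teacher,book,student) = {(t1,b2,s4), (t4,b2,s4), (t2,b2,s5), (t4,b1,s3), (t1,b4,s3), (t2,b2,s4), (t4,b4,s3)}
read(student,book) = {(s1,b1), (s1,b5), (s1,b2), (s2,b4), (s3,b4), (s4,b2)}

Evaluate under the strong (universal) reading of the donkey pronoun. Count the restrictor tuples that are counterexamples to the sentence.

2

"her" takes "a student" as antecedent and "it" takes "a book"; both are donkey pronouns co-varying with the restrictor.
Strong reading: for every (t,b,s) with assigned(t,b,s), read(s,b).
Restrictor triples: (t1,b2,s4)→read(s4,b2) ✓  (t1,b4,s3)→read(s3,b4) ✓  (t2,b2,s4)→read(s4,b2) ✓  (t2,b2,s5)→read(s5,b2) ✗  (t4,b1,s3)→read(s3,b1) ✗  (t4,b2,s4)→read(s4,b2) ✓  (t4,b4,s3)→read(s3,b4) ✓
Counterexamples (restrictor triples failing the scope): 2.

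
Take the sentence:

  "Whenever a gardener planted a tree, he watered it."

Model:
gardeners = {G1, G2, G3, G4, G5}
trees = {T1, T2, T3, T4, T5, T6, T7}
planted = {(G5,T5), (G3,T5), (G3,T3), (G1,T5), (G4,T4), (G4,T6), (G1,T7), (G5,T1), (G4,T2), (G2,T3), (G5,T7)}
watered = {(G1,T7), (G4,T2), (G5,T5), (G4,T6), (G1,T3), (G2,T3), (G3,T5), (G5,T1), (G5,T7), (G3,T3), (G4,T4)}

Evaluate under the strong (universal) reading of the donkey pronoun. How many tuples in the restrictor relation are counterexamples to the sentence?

1

"it" takes "a tree" as antecedent — a donkey pronoun bound across the clause boundary.
Strong reading: for every (g,t) with planted(g,t), watered(g,t).
Restrictor pairs: (G1,T5) ✗  (G1,T7) ✓  (G2,T3) ✓  (G3,T3) ✓  (G3,T5) ✓  (G4,T2) ✓  (G4,T4) ✓  (G4,T6) ✓  (G5,T1) ✓  (G5,T5) ✓  (G5,T7) ✓
Counterexamples (restrictor pairs failing the scope): 1.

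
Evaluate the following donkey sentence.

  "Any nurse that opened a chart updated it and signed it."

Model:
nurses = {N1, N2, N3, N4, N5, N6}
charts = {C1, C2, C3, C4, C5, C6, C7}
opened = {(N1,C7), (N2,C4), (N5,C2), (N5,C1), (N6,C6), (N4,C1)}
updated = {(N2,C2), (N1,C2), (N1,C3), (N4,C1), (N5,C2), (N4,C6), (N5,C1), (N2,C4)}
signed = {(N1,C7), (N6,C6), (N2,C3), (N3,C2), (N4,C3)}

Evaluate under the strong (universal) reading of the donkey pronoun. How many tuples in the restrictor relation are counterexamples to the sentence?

6

"it" takes "a chart" as antecedent — a donkey pronoun bound across the clause boundary.
Strong reading: for every (n,c) with opened(n,c), updated(n,c) ∧ signed(n,c).
Restrictor pairs: (N1,C7) ✗  (N2,C4) ✗  (N4,C1) ✗  (N5,C1) ✗  (N5,C2) ✗  (N6,C6) ✗
Counterexamples (restrictor pairs failing the scope): 6.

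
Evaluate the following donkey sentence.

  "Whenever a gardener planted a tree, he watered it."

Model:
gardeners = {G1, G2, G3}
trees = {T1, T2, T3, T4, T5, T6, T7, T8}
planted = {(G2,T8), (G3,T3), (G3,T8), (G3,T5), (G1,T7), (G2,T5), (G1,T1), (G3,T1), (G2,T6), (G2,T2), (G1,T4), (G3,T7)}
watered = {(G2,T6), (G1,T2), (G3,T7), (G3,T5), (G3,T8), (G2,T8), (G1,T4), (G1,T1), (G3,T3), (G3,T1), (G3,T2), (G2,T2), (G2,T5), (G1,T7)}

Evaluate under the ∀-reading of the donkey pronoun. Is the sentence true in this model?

"it" takes "a tree" as antecedent — a donkey pronoun bound across the clause boundary.
Strong reading: for every (g,t) with planted(g,t), watered(g,t).
Restrictor pairs: (G1,T1) ✓  (G1,T4) ✓  (G1,T7) ✓  (G2,T2) ✓  (G2,T5) ✓  (G2,T6) ✓  (G2,T8) ✓  (G3,T1) ✓  (G3,T3) ✓  (G3,T5) ✓  (G3,T7) ✓  (G3,T8) ✓
Every restrictor pair satisfies the scope.

True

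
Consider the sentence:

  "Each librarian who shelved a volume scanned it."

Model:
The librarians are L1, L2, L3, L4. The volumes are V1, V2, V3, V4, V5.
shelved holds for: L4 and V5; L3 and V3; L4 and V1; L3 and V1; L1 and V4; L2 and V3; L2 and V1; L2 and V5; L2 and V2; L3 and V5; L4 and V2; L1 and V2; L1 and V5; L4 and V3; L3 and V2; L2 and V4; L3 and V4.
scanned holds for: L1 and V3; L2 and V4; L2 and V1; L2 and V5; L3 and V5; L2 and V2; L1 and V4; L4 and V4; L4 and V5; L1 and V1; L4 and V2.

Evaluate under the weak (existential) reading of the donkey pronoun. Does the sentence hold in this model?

"it" takes "a volume" as antecedent — a donkey pronoun bound across the clause boundary.
Weak reading: every librarian l with some shelved-volume has at least one shelved-volume v such that scanned(l,v).
Per librarian: L1:✓  L2:✓  L3:✓  L4:✓
Every librarian in the restrictor has a witness.

True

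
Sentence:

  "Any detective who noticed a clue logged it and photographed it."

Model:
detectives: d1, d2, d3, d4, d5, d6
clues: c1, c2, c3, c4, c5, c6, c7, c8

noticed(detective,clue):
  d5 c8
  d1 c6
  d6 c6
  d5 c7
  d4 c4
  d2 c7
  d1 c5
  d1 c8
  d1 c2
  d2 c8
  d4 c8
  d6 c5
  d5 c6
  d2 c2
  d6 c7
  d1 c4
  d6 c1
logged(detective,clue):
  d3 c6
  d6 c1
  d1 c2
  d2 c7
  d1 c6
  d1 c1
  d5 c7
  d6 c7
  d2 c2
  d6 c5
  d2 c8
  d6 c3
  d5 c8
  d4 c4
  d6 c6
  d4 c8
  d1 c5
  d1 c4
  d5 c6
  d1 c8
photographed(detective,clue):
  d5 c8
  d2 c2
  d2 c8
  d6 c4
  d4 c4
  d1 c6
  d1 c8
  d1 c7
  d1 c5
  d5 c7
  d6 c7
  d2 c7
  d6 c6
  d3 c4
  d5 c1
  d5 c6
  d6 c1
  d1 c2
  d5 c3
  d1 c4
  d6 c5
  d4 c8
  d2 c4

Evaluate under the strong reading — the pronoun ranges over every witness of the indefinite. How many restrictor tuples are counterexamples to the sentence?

"it" takes "a clue" as antecedent — a donkey pronoun bound across the clause boundary.
Strong reading: for every (d,c) with noticed(d,c), logged(d,c) ∧ photographed(d,c).
Restrictor pairs: (d1,c2) ✓  (d1,c4) ✓  (d1,c5) ✓  (d1,c6) ✓  (d1,c8) ✓  (d2,c2) ✓  (d2,c7) ✓  (d2,c8) ✓  (d4,c4) ✓  (d4,c8) ✓  (d5,c6) ✓  (d5,c7) ✓  (d5,c8) ✓  (d6,c1) ✓  (d6,c5) ✓  (d6,c6) ✓  (d6,c7) ✓
Counterexamples (restrictor pairs failing the scope): 0.

0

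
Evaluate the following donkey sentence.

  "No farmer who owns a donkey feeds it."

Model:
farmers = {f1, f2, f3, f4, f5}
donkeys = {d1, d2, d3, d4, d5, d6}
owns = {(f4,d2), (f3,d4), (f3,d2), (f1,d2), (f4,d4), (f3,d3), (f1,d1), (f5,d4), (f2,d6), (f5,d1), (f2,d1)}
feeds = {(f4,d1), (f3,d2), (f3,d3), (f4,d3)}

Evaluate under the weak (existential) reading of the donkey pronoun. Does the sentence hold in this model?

"it" takes "a donkey" as antecedent — a donkey pronoun bound across the clause boundary.
Truth condition: for no (f,d) with owns(f,d) does feeds(f,d) hold.
Restrictor pairs — does the scope hold? (f1,d1):fails  (f1,d2):fails  (f2,d1):fails  (f2,d6):fails  (f3,d2):holds  (f3,d3):holds  (f3,d4):fails  (f4,d2):fails  (f4,d4):fails  (f5,d1):fails  (f5,d4):fails
Scope holds for 2 pair(s), so the sentence is false.

False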